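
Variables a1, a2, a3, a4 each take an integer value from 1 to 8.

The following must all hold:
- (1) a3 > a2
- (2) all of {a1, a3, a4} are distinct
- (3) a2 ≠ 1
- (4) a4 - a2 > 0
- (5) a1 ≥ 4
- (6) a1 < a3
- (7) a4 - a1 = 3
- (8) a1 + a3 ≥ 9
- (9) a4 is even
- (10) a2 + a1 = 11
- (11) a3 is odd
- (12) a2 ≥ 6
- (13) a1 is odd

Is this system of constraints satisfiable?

Satisfiable

Take a1 = 5, a2 = 6, a3 = 7, a4 = 8. Then constraint 4: a4 - a2 = 2; constraint 7: a4 - a1 = 3; constraint 8: a1 + a3 = 12, and every other listed constraint is also met.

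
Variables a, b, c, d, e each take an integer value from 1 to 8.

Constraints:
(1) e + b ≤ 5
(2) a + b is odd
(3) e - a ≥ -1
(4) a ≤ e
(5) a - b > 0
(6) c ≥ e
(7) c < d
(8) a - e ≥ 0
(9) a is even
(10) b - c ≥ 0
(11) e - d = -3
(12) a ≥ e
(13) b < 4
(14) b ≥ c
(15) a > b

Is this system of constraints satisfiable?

Unsatisfiable

Constraints 4, 6, 10, and 15 give e ≤ c, c ≤ b, b < a, a ≤ e. Chaining: e ≤ c ≤ b < a ≤ e, which forces e < e — impossible.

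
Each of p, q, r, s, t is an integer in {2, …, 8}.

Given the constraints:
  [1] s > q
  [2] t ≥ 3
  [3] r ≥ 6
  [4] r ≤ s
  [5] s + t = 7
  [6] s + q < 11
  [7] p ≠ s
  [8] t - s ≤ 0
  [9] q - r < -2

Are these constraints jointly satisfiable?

Unsatisfiable

From constraints 3 and 4: s ≥ r ≥ 6. From constraint 2: t ≥ 3. Hence s + t ≥ 9. But constraint 5 requires s + t = 7, and 7 < 9. Contradiction.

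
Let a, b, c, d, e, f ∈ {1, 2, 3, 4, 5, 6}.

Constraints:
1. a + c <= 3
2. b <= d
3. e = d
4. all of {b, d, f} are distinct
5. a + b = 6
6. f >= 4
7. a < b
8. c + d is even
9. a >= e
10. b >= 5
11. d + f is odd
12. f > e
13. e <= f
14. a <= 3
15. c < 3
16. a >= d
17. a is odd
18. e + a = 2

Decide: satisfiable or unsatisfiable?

Unsatisfiable

From constraints 2 and 10: d ≥ b and b ≥ 5, so d ≥ 5. From constraints 14 and 16: d ≤ a and a ≤ 3, so d ≤ 3. But 3 < 5, so no value of d works.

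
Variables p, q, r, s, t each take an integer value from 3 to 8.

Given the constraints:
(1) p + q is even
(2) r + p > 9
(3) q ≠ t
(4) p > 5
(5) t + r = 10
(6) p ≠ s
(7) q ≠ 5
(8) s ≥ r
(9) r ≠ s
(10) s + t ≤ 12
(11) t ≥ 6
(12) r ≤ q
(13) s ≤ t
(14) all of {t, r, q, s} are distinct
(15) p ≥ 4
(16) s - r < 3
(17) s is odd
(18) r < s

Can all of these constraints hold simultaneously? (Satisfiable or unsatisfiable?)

Satisfiable

Take p = 8, q = 8, r = 3, s = 5, t = 7. Then constraint 2: r + p = 11; constraint 5: t + r = 10; constraint 10: s + t = 12, and every other listed constraint is also met.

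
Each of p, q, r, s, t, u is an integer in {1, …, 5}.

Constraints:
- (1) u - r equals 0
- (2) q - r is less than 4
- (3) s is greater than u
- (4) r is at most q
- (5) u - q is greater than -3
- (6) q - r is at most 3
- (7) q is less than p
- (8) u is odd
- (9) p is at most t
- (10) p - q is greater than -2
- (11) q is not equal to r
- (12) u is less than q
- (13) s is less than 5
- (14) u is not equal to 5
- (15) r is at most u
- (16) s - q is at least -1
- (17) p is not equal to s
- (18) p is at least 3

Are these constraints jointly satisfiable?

One satisfying assignment is p = 3, q = 2, r = 1, s = 4, t = 3, u = 1.
For the less obvious constraints — constraint 1: u - r = 0; constraint 2: q - r = 1; constraint 5: u - q = -1 — and the others hold by inspection.

Satisfiable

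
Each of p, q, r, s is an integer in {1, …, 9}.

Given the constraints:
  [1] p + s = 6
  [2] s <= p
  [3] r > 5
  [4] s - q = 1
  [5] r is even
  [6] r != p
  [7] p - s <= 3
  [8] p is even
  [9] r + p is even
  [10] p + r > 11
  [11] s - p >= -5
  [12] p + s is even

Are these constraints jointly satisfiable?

Satisfiable

Take p = 4, q = 1, r = 8, s = 2. Then constraint 1: p + s = 6; constraint 4: s - q = 1, and every other listed constraint is also met.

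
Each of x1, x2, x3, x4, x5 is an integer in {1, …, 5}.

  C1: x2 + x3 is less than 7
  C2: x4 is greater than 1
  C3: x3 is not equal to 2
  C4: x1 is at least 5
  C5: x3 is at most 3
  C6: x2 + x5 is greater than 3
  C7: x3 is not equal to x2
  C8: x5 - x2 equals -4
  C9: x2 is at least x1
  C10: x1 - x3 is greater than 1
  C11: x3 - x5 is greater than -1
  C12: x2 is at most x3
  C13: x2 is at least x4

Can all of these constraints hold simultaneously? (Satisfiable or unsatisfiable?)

Unsatisfiable

From constraints 4 and 9: x2 ≥ x1 and x1 ≥ 5, so x2 ≥ 5. From constraints 5 and 12: x2 ≤ x3 and x3 ≤ 3, so x2 ≤ 3. But 3 < 5, so no value of x2 works.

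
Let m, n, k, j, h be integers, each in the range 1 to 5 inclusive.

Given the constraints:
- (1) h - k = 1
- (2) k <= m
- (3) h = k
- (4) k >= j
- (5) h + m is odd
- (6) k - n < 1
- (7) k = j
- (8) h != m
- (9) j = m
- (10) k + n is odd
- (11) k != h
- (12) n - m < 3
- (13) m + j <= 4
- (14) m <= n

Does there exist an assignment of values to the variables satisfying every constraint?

From constraints 3, 7, and 9, h = k = j = m, so h = m. But constraint 8 says h ≠ m. Contradiction.

Unsatisfiable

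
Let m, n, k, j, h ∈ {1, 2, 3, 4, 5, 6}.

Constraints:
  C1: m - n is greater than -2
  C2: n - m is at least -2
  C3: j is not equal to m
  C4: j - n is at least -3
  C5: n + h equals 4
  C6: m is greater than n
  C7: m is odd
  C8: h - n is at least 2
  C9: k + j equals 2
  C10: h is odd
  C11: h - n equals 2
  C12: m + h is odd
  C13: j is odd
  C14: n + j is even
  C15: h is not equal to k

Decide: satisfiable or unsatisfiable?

Constraint 7 makes m odd and constraint 10 makes h odd, so m + h must be even. Constraint 12 says m + h is odd — contradiction.

Unsatisfiable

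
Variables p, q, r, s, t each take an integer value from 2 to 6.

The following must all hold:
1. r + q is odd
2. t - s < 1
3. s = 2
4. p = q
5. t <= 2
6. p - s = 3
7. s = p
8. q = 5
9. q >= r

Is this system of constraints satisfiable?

Constraint 3 fixes s = 2 and constraint 8 fixes q = 5. Constraints 4 and 7 give s = p = q, so s = q. But 2 ≠ 5 — contradiction.

Unsatisfiable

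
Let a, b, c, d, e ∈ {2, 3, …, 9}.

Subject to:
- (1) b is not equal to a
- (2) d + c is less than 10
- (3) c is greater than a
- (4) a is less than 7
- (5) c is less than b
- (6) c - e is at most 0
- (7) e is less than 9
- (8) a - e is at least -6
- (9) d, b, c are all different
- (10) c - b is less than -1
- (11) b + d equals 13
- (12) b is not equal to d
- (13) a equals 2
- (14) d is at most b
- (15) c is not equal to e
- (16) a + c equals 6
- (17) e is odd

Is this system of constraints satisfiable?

The assignment a = 2, b = 8, c = 4, d = 5, e = 5 works:
  constraint 2 holds since d + c = 9.
  constraint 6 holds since c - e = -1.
The rest check out directly.

Satisfiable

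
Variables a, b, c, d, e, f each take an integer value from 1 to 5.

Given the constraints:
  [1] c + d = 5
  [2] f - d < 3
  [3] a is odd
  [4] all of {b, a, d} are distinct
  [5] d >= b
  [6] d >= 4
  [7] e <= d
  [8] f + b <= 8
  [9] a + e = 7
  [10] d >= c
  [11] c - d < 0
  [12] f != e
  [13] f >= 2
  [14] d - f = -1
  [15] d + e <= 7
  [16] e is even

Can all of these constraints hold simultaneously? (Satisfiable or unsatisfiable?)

Take a = 5, b = 2, c = 1, d = 4, e = 2, f = 5. Then constraint 1: c + d = 5; constraint 2: f - d = 1; constraint 8: f + b = 7, and every other listed constraint is also met.

Satisfiable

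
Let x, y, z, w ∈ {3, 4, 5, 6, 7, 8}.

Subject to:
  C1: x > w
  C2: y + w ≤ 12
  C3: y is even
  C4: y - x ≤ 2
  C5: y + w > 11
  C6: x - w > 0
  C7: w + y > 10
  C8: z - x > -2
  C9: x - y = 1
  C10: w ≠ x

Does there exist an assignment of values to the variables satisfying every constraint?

Satisfiable

The assignment x = 7, y = 6, z = 8, w = 6 works:
  constraint 2 holds since y + w = 12.
  constraint 4 holds since y - x = -1.
The rest check out directly.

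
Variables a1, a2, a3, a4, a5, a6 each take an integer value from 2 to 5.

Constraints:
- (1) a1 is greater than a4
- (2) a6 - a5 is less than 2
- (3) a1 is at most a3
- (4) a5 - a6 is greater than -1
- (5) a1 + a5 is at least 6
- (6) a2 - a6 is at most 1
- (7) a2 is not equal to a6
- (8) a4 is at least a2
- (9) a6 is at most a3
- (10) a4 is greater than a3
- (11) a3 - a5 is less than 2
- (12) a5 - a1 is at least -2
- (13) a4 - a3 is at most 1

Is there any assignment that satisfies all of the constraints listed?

Unsatisfiable

Constraints 1, 3, and 10 give a4 < a1, a1 ≤ a3, a3 < a4. Chaining: a4 < a1 ≤ a3 < a4, which forces a4 < a4 — impossible.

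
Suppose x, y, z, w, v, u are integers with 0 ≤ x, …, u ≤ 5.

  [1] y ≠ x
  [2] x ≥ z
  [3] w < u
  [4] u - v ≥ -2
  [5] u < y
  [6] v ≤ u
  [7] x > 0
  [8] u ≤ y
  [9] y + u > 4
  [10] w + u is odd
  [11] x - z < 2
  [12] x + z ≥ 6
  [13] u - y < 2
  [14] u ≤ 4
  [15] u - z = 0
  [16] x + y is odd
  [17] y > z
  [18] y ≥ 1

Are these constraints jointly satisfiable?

Satisfiable

One satisfying assignment is x = 3, y = 4, z = 3, w = 0, v = 3, u = 3.
For the less obvious constraints — constraint 4: u - v = 0; constraint 9: y + u = 7 — and the others hold by inspection.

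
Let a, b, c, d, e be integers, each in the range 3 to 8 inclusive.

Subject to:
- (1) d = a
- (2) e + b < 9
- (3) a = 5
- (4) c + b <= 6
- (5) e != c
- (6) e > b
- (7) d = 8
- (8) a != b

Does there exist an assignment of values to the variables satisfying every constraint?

Unsatisfiable

Constraint 7 fixes d = 8 and constraint 3 fixes a = 5, but constraint 1 requires d = a. Since 8 ≠ 5, contradiction.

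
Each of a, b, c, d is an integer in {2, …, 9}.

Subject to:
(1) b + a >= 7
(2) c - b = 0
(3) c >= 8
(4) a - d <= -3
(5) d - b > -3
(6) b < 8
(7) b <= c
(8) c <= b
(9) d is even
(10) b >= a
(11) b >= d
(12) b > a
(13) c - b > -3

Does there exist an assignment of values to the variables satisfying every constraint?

From constraints 3 and 8: b ≥ c and c ≥ 8, so b ≥ 8. From constraint 6: b ≤ 7. But 7 < 8, so no value of b works.

Unsatisfiable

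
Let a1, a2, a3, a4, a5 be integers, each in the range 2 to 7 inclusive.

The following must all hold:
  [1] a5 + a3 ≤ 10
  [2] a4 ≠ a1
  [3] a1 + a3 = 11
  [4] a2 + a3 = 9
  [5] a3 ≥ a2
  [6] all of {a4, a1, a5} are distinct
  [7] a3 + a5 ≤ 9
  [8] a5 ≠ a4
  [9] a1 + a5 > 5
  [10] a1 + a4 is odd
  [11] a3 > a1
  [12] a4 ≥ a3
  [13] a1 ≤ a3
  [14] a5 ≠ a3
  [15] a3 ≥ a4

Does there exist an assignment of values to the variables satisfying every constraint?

The assignment a1 = 4, a2 = 2, a3 = 7, a4 = 7, a5 = 2 works:
  constraint 1 holds since a5 + a3 = 9.
  constraint 3 holds since a1 + a3 = 11.
  constraint 4 holds since a2 + a3 = 9.
The rest check out directly.

Satisfiable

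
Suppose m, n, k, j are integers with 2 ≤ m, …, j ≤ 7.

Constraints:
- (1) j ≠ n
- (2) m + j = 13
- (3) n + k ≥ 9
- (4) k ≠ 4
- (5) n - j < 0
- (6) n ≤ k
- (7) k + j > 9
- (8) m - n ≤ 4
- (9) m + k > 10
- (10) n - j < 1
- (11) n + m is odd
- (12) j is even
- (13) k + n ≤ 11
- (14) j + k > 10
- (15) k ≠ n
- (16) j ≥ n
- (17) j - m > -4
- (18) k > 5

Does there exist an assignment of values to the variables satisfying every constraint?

Satisfiable

Setting (m, n, k, j) = (7, 4, 6, 6) satisfies everything: constraint 2: m + j = 13; constraint 3: n + k = 10; constraint 5: n - j = -2, and the others follow.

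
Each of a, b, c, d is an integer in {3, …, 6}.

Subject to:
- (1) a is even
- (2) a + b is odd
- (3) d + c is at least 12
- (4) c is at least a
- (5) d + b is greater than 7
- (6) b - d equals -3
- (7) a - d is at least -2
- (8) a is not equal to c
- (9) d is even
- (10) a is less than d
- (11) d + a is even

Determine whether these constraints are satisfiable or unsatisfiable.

Satisfiable

Setting (a, b, c, d) = (4, 3, 6, 6) satisfies everything: constraint 3: d + c = 12; constraint 5: d + b = 9; constraint 6: b - d = -3, and the others follow.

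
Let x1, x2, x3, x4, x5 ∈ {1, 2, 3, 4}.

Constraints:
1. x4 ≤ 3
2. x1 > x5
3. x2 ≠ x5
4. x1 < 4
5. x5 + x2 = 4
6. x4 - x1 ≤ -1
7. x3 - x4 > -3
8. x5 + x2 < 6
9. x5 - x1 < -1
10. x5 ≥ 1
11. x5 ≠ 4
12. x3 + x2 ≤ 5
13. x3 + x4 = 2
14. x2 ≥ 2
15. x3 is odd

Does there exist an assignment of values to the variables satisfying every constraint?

One satisfying assignment is x1 = 3, x2 = 3, x3 = 1, x4 = 1, x5 = 1.
For the less obvious constraints — constraint 5: x5 + x2 = 4; constraint 6: x4 - x1 = -2; constraint 7: x3 - x4 = 0 — and the others hold by inspection.

Satisfiable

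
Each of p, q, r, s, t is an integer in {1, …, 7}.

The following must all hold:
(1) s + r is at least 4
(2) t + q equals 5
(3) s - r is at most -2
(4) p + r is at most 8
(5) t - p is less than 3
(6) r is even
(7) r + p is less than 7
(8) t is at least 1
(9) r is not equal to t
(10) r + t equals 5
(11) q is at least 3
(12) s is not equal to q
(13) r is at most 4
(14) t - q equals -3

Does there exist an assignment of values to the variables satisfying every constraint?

Satisfiable

Take p = 1, q = 4, r = 4, s = 2, t = 1. Then constraint 1: s + r = 6; constraint 2: t + q = 5; constraint 3: s - r = -2, and every other listed constraint is also met.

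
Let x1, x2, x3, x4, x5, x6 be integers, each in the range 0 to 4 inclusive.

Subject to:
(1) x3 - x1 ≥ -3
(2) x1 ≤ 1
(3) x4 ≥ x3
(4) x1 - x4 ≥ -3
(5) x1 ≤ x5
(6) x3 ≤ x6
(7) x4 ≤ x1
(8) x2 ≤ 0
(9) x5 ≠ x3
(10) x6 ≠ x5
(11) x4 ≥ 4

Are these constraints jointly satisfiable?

From constraint 11: x4 ≥ 4. From constraints 2 and 7: x4 ≤ x1 and x1 ≤ 1, so x4 ≤ 1. But 1 < 4, so no value of x4 works.

Unsatisfiable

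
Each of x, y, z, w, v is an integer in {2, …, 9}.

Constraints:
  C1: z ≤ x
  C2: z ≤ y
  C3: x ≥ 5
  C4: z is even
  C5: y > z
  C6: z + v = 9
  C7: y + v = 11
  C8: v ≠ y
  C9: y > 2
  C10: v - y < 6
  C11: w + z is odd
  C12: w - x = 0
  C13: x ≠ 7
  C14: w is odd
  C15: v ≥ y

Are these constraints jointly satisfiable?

Satisfiable

Setting (x, y, z, w, v) = (9, 4, 2, 9, 7) satisfies everything: constraint 6: z + v = 9; constraint 7: y + v = 11; constraint 10: v - y = 3, and the others follow.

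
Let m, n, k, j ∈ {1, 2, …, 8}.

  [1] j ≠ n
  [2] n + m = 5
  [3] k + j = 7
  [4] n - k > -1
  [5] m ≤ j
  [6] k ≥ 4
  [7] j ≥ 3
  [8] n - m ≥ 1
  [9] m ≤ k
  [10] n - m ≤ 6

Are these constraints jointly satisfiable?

Satisfiable

One satisfying assignment is m = 1, n = 4, k = 4, j = 3.
For the less obvious constraints — constraint 2: n + m = 5; constraint 3: k + j = 7; constraint 4: n - k = 0 — and the others hold by inspection.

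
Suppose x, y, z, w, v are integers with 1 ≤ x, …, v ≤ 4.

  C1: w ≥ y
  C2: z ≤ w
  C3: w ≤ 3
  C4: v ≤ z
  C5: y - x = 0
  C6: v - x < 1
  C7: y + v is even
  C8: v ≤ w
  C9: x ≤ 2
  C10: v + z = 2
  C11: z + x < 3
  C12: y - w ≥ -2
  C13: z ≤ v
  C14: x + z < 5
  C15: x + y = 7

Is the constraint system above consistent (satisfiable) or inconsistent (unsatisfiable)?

Unsatisfiable

From constraint 9: x ≤ 2. From constraints 1 and 3: y ≤ w ≤ 3. Hence x + y ≤ 5. But constraint 15 requires x + y = 7, and 7 > 5. Contradiction.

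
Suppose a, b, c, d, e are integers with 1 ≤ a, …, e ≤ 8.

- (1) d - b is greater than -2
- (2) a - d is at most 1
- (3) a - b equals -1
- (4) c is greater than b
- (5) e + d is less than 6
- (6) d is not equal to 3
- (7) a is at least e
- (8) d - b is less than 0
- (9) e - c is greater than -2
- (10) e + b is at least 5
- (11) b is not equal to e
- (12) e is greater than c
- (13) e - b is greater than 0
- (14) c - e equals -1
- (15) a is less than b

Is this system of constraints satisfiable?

Unsatisfiable

Constraints 4, 7, 12, and 15 give b < c, c < e, e ≤ a, a < b. Chaining: b < c < e ≤ a < b, which forces b < b — impossible.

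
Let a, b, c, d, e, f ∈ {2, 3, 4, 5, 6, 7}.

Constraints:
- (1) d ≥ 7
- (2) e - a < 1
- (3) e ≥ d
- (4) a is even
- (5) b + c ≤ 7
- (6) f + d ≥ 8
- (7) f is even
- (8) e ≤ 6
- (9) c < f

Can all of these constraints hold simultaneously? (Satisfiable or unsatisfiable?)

From constraints 1 and 3: e ≥ d and d ≥ 7, so e ≥ 7. From constraint 8: e ≤ 6. But 6 < 7, so no value of e works.

Unsatisfiable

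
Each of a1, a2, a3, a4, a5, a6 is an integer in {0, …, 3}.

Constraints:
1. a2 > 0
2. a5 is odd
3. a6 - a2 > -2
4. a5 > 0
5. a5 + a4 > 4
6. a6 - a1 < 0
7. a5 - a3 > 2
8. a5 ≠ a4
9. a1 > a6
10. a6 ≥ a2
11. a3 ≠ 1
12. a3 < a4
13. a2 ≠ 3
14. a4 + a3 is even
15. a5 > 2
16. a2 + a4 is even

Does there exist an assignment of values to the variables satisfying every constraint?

Setting (a1, a2, a3, a4, a5, a6) = (3, 2, 0, 2, 3, 2) satisfies everything: constraint 3: a6 - a2 = 0; constraint 5: a5 + a4 = 5, and the others follow.

Satisfiable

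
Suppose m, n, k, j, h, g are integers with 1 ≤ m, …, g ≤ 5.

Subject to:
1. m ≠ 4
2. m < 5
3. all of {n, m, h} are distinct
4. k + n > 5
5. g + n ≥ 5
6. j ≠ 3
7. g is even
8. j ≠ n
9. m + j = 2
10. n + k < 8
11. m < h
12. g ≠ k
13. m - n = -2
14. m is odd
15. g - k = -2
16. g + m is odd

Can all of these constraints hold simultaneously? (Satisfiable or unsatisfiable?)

Satisfiable

One satisfying assignment is m = 1, n = 3, k = 4, j = 1, h = 5, g = 2.
For the less obvious constraints — constraint 4: k + n = 7; constraint 5: g + n = 5; constraint 9: m + j = 2 — and the others hold by inspection.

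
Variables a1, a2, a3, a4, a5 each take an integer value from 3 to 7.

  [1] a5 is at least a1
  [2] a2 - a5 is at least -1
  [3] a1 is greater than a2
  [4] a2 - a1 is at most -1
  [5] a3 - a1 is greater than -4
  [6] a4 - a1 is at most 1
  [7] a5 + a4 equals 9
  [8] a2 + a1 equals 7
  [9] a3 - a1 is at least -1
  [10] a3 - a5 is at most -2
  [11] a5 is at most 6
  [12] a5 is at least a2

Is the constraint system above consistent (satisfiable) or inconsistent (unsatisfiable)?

Constraints 2, 4, 9, and 10 give a3 − a1 ≥ -1, a1 − a2 ≥ 1, a2 − a5 ≥ -1, a5 − a3 ≥ 2.
Adding all 4 inequalities: the left sides telescope to 0, and the right sides sum to (-1) + 1 + (-1) + 2 = 1. So 0 ≥ 1, which is false.

Unsatisfiable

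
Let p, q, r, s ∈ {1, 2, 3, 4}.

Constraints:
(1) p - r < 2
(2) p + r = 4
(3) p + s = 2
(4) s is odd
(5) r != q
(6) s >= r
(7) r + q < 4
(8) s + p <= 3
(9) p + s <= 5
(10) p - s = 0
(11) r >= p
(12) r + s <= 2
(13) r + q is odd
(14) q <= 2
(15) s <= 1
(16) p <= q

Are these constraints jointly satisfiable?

From constraints 14 and 16: p ≤ q ≤ 2. From constraints 6 and 15: r ≤ s ≤ 1. Hence p + r ≤ 3. But constraint 2 requires p + r = 4, and 4 > 3. Contradiction.

Unsatisfiable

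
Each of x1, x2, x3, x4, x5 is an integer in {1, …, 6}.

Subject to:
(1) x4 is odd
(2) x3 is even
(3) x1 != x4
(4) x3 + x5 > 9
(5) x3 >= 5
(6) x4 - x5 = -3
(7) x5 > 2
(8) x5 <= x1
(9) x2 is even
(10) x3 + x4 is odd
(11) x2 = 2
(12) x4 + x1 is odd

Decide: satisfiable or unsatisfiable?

Satisfiable

The assignment x1 = 6, x2 = 2, x3 = 6, x4 = 1, x5 = 4 works:
  constraint 1 holds since x4 = 1 is odd.
  constraint 4 holds since x3 + x5 = 10.
  constraint 6 holds since x4 - x5 = -3.
The rest check out directly.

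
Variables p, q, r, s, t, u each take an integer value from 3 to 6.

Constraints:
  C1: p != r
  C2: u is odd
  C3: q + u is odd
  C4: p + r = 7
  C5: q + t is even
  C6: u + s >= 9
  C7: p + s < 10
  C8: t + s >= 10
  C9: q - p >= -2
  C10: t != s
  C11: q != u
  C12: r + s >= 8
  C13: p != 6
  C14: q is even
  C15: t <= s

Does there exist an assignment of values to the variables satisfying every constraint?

One satisfying assignment is p = 3, q = 4, r = 4, s = 6, t = 4, u = 3.
For the less obvious constraints — constraint 4: p + r = 7; constraint 6: u + s = 9 — and the others hold by inspection.

Satisfiable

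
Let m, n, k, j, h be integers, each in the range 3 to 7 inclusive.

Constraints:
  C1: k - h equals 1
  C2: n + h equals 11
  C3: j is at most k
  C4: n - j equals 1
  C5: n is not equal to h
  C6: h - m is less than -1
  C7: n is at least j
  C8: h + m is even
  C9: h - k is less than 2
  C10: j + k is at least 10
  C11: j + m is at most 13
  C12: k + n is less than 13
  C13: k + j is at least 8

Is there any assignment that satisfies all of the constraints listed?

Satisfiable

Try m = 7, n = 6, k = 6, j = 5, h = 5.
Check constraint 1: k - h = 1; constraint 2: n + h = 11. The remaining constraints are straightforward to verify.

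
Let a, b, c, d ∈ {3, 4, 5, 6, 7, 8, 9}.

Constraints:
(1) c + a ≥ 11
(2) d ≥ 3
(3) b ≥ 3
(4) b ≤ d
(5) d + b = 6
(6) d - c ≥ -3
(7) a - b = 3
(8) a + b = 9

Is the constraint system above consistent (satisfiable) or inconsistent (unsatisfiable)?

Try a = 6, b = 3, c = 5, d = 3.
Check constraint 1: c + a = 11; constraint 5: d + b = 6; constraint 6: d - c = -2. The remaining constraints are straightforward to verify.

Satisfiable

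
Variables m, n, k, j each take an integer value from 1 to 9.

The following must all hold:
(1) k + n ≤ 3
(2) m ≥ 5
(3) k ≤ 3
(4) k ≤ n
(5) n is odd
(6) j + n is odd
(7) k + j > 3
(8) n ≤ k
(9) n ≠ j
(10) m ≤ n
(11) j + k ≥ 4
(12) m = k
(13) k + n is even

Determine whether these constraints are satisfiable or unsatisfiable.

Unsatisfiable

From constraints 2 and 10: n ≥ m and m ≥ 5, so n ≥ 5. From constraints 3 and 8: n ≤ k and k ≤ 3, so n ≤ 3. But 3 < 5, so no value of n works.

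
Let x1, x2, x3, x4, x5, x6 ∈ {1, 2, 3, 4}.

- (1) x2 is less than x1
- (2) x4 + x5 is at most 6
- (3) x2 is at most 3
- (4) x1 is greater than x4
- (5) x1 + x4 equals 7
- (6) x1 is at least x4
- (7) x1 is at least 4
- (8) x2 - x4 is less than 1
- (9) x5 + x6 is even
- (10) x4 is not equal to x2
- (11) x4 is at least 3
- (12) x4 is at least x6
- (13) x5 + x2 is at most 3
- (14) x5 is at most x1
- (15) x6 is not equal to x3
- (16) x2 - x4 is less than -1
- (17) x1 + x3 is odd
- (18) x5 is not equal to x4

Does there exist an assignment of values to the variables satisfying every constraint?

Satisfiable

Setting (x1, x2, x3, x4, x5, x6) = (4, 1, 3, 3, 1, 1) satisfies everything: constraint 2: x4 + x5 = 4; constraint 5: x1 + x4 = 7, and the others follow.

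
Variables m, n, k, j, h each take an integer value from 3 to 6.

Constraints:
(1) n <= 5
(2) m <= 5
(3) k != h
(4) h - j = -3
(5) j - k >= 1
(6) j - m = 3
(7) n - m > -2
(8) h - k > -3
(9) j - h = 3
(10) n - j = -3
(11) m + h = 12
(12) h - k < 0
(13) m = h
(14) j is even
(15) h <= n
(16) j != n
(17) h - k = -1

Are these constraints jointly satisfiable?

From constraint 2: m ≤ 5. From constraints 1 and 15: h ≤ n ≤ 5. Hence m + h ≤ 10. But constraint 11 requires m + h = 12, and 12 > 10. Contradiction.

Unsatisfiable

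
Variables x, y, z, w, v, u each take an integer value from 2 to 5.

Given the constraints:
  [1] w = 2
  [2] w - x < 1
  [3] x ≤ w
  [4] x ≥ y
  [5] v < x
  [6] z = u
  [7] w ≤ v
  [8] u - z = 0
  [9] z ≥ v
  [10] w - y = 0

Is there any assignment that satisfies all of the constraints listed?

Constraints 3, 5, and 7 give x ≤ w, w ≤ v, v < x. Chaining: x ≤ w ≤ v < x, which forces x < x — impossible.

Unsatisfiable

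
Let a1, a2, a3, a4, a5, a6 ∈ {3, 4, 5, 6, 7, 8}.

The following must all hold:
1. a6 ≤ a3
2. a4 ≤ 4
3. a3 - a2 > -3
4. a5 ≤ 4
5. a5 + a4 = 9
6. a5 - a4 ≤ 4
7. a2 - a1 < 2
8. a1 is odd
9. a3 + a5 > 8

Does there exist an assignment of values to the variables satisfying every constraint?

Unsatisfiable

From constraint 4: a5 ≤ 4. From constraint 2: a4 ≤ 4. Hence a5 + a4 ≤ 8. But constraint 5 requires a5 + a4 = 9, and 9 > 8. Contradiction.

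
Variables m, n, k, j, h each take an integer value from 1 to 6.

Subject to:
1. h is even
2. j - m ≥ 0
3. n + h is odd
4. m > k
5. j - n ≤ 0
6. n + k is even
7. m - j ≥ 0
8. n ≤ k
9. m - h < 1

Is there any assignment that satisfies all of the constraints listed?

Constraints 2, 4, 5, and 8 give n ≤ k, k < m, m ≤ j, j ≤ n. Chaining: n ≤ k < m ≤ j ≤ n, which forces n < n — impossible.

Unsatisfiable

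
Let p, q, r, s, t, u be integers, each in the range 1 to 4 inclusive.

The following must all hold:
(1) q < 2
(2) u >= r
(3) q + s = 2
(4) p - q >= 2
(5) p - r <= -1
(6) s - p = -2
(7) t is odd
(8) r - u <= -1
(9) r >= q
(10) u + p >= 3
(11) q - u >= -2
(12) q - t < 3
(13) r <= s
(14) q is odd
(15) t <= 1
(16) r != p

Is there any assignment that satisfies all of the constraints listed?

Unsatisfiable

Constraints 4, 5, 8, and 11 give r − p ≥ 1, p − q ≥ 2, q − u ≥ -2, u − r ≥ 1.
Adding all 4 inequalities: the left sides telescope to 0, and the right sides sum to 1 + 2 + (-2) + 1 = 2. So 0 ≥ 2, which is false.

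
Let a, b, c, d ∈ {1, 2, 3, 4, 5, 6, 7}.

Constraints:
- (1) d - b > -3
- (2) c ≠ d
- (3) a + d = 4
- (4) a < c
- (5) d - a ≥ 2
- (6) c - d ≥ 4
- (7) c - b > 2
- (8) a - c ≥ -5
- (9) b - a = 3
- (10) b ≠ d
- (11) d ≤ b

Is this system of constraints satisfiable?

Unsatisfiable

Constraints 5, 6, and 8 give d − a ≥ 2, a − c ≥ -5, c − d ≥ 4.
Adding all 3 inequalities: the left sides telescope to 0, and the right sides sum to 2 + (-5) + 4 = 1. So 0 ≥ 1, which is false.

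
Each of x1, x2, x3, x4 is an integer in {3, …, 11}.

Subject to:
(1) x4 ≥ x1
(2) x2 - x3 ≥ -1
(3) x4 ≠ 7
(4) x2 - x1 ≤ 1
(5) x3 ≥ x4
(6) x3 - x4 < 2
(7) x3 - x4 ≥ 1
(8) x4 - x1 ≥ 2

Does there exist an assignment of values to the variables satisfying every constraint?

Constraints 2, 4, 7, and 8 give x2 − x3 ≥ -1, x3 − x4 ≥ 1, x4 − x1 ≥ 2, x1 − x2 ≥ -1.
Adding all 4 inequalities: the left sides telescope to 0, and the right sides sum to (-1) + 1 + 2 + (-1) = 1. So 0 ≥ 1, which is false.

Unsatisfiable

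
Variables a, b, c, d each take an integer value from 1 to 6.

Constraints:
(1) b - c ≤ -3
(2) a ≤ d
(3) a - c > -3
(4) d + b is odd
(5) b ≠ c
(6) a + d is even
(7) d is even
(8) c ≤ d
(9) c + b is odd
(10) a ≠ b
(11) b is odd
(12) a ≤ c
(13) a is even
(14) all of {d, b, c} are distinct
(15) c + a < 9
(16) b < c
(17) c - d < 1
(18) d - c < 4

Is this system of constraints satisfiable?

Satisfiable

Try a = 4, b = 1, c = 4, d = 6.
Check constraint 1: b - c = -3; constraint 3: a - c = 0; constraint 15: c + a = 8. The remaining constraints are straightforward to verify.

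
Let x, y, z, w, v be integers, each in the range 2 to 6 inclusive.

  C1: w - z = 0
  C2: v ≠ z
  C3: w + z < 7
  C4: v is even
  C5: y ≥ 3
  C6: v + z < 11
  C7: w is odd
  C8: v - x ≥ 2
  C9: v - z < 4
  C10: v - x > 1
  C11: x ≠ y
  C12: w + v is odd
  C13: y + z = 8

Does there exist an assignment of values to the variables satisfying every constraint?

Setting (x, y, z, w, v) = (3, 5, 3, 3, 6) satisfies everything: constraint 1: w - z = 0; constraint 3: w + z = 6; constraint 6: v + z = 9, and the others follow.

Satisfiable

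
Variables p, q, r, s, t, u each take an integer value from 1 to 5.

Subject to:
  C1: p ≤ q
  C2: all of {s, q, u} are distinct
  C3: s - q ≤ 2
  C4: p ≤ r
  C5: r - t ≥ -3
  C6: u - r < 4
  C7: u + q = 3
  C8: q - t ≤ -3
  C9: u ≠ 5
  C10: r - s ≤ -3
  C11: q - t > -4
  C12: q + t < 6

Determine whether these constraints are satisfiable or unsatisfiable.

Constraints 3, 5, 8, and 10 give t − q ≥ 3, q − s ≥ -2, s − r ≥ 3, r − t ≥ -3.
Adding all 4 inequalities: the left sides telescope to 0, and the right sides sum to 3 + (-2) + 3 + (-3) = 1. So 0 ≥ 1, which is false.

Unsatisfiable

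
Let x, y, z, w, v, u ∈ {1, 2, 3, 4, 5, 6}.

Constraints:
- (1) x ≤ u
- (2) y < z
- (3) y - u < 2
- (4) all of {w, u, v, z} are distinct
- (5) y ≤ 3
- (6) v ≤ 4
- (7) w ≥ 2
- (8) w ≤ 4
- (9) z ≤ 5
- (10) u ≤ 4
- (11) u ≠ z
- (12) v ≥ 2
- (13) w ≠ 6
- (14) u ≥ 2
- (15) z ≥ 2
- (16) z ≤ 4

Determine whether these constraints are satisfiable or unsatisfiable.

Unsatisfiable

Constraints 6, 7, 8, 10, 12, 14, 15, and 16 confine each of w, u, v, z to the 3 values {2, …, 4}.
Constraint 4 requires all 4 of them to be distinct, but only 3 values are available — impossible by the pigeonhole principle.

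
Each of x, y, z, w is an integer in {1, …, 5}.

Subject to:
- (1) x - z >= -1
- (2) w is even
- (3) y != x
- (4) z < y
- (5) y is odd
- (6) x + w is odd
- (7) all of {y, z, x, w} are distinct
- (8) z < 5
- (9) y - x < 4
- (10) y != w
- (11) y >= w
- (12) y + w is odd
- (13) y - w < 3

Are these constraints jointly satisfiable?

Satisfiable

Try x = 3, y = 5, z = 2, w = 4.
Check constraint 1: x - z = 1; constraint 9: y - x = 2; constraint 13: y - w = 1. The remaining constraints are straightforward to verify.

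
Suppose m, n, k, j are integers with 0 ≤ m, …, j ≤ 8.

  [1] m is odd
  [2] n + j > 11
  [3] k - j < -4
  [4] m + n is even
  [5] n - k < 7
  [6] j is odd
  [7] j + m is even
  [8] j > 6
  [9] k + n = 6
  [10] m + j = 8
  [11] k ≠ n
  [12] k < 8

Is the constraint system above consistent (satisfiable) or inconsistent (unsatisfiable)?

One satisfying assignment is m = 1, n = 5, k = 1, j = 7.
For the less obvious constraints — constraint 2: n + j = 12; constraint 3: k - j = -6 — and the others hold by inspection.

Satisfiable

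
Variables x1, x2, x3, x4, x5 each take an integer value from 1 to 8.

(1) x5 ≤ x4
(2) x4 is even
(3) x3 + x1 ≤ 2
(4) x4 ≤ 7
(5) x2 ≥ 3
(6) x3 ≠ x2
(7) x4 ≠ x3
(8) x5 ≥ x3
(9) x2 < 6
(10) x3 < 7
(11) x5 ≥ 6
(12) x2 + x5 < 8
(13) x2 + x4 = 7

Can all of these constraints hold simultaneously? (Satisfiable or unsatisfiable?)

From constraint 5: x2 ≥ 3. From constraints 1 and 11: x4 ≥ x5 ≥ 6. Hence x2 + x4 ≥ 9. But constraint 13 requires x2 + x4 = 7, and 7 < 9. Contradiction.

Unsatisfiable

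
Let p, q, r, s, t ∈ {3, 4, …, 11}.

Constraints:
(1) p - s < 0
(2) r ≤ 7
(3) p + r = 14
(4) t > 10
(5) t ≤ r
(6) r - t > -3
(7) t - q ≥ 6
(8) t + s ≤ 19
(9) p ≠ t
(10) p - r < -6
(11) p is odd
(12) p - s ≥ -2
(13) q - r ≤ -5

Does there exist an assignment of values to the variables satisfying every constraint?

Unsatisfiable

From constraint 4: t ≥ 11. From constraints 2 and 5: t ≤ r and r ≤ 7, so t ≤ 7. But 7 < 11, so no value of t works.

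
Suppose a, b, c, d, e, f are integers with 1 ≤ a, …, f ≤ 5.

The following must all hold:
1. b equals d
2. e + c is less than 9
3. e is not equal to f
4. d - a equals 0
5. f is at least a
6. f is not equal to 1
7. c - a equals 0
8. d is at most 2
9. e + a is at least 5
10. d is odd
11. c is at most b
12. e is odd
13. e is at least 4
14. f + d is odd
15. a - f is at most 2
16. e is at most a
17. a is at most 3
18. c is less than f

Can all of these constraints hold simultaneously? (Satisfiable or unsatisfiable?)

Unsatisfiable

From constraint 13: e ≥ 4. From constraints 16 and 17: e ≤ a and a ≤ 3, so e ≤ 3. But 3 < 4, so no value of e works.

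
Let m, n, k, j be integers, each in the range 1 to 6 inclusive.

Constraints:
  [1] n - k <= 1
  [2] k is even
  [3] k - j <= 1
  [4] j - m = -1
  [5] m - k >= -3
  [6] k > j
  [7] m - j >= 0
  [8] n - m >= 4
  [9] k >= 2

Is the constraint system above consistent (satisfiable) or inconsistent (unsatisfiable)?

Constraints 1, 3, 7, and 8 give j − k ≥ -1, k − n ≥ -1, n − m ≥ 4, m − j ≥ 0.
Adding all 4 inequalities: the left sides telescope to 0, and the right sides sum to (-1) + (-1) + 4 + 0 = 2. So 0 ≥ 2, which is false.

Unsatisfiable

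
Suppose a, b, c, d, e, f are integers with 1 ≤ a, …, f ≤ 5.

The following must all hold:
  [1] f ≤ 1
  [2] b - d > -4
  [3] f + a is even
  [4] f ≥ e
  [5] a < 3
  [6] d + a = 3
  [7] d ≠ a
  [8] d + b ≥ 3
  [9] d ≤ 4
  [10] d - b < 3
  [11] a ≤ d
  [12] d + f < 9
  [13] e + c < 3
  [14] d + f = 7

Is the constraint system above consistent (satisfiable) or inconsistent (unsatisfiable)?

From constraint 9: d ≤ 4. From constraint 1: f ≤ 1. Hence d + f ≤ 5. But constraint 14 requires d + f = 7, and 7 > 5. Contradiction.

Unsatisfiable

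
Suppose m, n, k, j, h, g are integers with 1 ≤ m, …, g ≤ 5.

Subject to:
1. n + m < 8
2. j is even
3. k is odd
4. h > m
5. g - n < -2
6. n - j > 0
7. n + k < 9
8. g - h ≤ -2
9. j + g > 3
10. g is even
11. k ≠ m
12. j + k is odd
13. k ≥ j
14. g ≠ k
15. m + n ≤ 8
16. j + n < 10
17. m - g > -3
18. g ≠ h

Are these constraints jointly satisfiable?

Satisfiable

Setting (m, n, k, j, h, g) = (2, 5, 3, 2, 4, 2) satisfies everything: constraint 1: n + m = 7; constraint 5: g - n = -3; constraint 6: n - j = 3, and the others follow.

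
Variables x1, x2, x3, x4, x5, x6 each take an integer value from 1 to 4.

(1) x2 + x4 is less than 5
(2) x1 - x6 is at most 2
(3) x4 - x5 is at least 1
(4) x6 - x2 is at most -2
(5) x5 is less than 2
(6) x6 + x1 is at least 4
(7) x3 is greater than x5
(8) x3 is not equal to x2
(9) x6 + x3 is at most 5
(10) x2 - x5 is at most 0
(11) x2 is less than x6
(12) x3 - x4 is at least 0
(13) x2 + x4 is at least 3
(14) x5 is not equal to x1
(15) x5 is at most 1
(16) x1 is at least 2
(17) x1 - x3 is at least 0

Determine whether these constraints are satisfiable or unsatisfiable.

Constraints 2, 3, 4, 10, 12, and 17 give x2 − x6 ≥ 2, x6 − x1 ≥ -2, x1 − x3 ≥ 0, x3 − x4 ≥ 0, x4 − x5 ≥ 1, x5 − x2 ≥ 0.
Adding all 6 inequalities: the left sides telescope to 0, and the right sides sum to 2 + (-2) + 0 + 0 + 1 + 0 = 1. So 0 ≥ 1, which is false.

Unsatisfiable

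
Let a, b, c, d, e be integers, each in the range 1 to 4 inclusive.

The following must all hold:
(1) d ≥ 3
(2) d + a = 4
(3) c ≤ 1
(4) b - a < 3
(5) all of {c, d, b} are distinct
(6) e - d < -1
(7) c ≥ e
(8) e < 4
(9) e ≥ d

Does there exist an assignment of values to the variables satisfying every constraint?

Unsatisfiable

From constraints 1 and 9: e ≥ d and d ≥ 3, so e ≥ 3. From constraints 3 and 7: e ≤ c and c ≤ 1, so e ≤ 1. But 1 < 3, so no value of e works.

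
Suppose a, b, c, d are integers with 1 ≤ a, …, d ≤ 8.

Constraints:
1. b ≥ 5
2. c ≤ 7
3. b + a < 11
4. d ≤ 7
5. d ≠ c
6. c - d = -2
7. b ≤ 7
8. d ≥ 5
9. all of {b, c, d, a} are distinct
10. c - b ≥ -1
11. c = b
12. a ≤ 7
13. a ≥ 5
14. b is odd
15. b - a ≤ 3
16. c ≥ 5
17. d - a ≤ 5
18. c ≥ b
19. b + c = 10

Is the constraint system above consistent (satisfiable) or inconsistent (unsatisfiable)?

Constraints 1, 2, 4, 7, 8, 12, 13, and 16 confine each of b, c, d, a to the 3 values {5, …, 7}.
Constraint 9 requires all 4 of them to be distinct, but only 3 values are available — impossible by the pigeonhole principle.

Unsatisfiable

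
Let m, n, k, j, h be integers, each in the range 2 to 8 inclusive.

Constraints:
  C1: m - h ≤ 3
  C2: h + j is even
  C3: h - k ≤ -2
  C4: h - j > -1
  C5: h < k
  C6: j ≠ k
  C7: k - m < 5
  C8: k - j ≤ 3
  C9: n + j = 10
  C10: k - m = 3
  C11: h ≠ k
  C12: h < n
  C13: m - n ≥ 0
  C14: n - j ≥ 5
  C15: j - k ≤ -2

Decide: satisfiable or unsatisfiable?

Unsatisfiable

Constraints 1, 3, 8, 13, and 14 give m − n ≥ 0, n − j ≥ 5, j − k ≥ -3, k − h ≥ 2, h − m ≥ -3.
Adding all 5 inequalities: the left sides telescope to 0, and the right sides sum to 0 + 5 + (-3) + 2 + (-3) = 1. So 0 ≥ 1, which is false.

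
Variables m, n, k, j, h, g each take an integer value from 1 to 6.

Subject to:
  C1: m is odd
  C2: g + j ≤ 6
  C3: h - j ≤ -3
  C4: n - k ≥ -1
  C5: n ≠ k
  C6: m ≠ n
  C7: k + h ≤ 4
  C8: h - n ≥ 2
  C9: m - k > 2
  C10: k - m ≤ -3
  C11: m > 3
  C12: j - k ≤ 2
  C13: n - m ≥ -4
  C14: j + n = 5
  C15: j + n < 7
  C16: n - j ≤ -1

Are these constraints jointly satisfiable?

Unsatisfiable

Constraints 3, 8, 10, 12, and 13 give n − m ≥ -4, m − k ≥ 3, k − j ≥ -2, j − h ≥ 3, h − n ≥ 2.
Adding all 5 inequalities: the left sides telescope to 0, and the right sides sum to (-4) + 3 + (-2) + 3 + 2 = 2. So 0 ≥ 2, which is false.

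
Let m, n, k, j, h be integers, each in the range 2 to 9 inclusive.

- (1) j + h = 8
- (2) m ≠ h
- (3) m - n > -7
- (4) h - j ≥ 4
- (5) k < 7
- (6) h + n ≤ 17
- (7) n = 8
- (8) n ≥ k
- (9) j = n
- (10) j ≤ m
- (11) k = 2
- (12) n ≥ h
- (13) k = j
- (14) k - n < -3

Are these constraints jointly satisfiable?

Unsatisfiable

Constraint 11 fixes k = 2 and constraint 7 fixes n = 8. Constraints 9 and 13 give k = j = n, so k = n. But 2 ≠ 8 — contradiction.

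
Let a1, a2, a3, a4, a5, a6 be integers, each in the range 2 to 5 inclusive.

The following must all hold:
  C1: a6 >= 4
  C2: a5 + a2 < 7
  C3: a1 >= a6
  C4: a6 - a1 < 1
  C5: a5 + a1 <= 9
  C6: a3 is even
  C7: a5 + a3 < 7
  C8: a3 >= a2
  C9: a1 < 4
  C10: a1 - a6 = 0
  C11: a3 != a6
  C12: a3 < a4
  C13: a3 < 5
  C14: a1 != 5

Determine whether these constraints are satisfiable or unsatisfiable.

From constraints 1 and 3: a1 ≥ a6 and a6 ≥ 4, so a1 ≥ 4. From constraint 9: a1 ≤ 3. But 3 < 4, so no value of a1 works.

Unsatisfiable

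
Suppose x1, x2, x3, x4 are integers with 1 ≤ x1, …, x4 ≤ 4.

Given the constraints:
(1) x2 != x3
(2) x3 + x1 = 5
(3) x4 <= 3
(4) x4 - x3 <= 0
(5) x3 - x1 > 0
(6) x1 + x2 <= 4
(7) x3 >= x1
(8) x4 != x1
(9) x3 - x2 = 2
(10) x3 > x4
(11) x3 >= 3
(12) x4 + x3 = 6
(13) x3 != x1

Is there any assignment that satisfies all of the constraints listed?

Take x1 = 1, x2 = 2, x3 = 4, x4 = 2. Then constraint 2: x3 + x1 = 5; constraint 4: x4 - x3 = -2, and every other listed constraint is also met.

Satisfiable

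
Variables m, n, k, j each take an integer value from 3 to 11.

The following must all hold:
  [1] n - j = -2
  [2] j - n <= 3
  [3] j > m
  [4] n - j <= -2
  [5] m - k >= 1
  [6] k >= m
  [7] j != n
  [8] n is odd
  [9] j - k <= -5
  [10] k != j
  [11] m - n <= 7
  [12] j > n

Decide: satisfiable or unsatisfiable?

Unsatisfiable

Constraints 4, 5, 9, and 11 give n − m ≥ -7, m − k ≥ 1, k − j ≥ 5, j − n ≥ 2.
Adding all 4 inequalities: the left sides telescope to 0, and the right sides sum to (-7) + 1 + 5 + 2 = 1. So 0 ≥ 1, which is false.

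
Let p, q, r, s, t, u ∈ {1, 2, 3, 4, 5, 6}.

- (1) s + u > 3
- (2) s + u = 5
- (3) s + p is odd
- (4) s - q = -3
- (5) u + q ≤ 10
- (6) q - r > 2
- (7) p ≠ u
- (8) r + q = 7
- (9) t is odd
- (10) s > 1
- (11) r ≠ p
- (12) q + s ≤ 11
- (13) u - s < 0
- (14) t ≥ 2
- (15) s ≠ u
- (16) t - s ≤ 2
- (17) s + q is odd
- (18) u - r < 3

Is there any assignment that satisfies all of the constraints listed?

Satisfiable

Setting (p, q, r, s, t, u) = (6, 6, 1, 3, 3, 2) satisfies everything: constraint 1: s + u = 5; constraint 2: s + u = 5, and the others follow.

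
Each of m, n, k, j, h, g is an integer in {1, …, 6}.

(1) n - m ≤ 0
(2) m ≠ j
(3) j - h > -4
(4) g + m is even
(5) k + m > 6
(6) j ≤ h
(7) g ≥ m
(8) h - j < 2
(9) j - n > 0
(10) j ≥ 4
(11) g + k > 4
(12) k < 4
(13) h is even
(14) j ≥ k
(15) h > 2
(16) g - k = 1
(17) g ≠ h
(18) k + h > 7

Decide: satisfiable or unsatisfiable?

Satisfiable

Take m = 4, n = 4, k = 3, j = 5, h = 6, g = 4. Then constraint 1: n - m = 0; constraint 3: j - h = -1; constraint 5: k + m = 7, and every other listed constraint is also met.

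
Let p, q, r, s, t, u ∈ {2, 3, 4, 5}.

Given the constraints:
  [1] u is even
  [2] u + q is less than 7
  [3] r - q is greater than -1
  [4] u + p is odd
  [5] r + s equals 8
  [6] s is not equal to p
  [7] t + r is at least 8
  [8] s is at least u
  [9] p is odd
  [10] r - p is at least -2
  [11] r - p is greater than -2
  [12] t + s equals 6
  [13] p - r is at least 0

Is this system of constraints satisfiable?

One satisfying assignment is p = 5, q = 4, r = 5, s = 3, t = 3, u = 2.
For the less obvious constraints — constraint 2: u + q = 6; constraint 3: r - q = 1 — and the others hold by inspection.

Satisfiable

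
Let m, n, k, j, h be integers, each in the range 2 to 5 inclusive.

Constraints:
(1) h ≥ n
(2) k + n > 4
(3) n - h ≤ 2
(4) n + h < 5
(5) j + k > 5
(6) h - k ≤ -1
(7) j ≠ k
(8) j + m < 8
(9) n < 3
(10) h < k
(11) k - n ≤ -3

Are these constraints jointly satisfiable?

Constraints 3, 6, and 11 give k − h ≥ 1, h − n ≥ -2, n − k ≥ 3.
Adding all 3 inequalities: the left sides telescope to 0, and the right sides sum to 1 + (-2) + 3 = 2. So 0 ≥ 2, which is false.

Unsatisfiable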